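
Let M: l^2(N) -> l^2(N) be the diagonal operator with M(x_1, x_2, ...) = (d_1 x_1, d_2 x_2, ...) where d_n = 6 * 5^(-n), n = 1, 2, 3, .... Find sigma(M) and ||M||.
sigma(M) = {6 * 5^(-n) : n ≥ 1} ∪ {0}; ||M|| = 6/5

A bounded diagonal operator on l^2 with diagonal entries d_n has spectrum equal to the closure of {d_n : n ≥ 1}: every d_n is an eigenvalue (with eigenvector e_n), so {d_n} ⊂ sigma(M); the spectrum is closed, so its closure is too; and for lambda not in the closure, (M - lambda I) has bounded inverse (the diagonal entries 1/(d_n - lambda) are bounded). For our sequence d_n = 6 * 5^(-n), n = 1, 2, 3, ...:
  - {d_n} = {6 * 5^(-n) : n ≥ 1}; the only limit point is 0
  - closure = {6 * 5^(-n) : n ≥ 1} ∪ {0}
For the norm: a diagonal operator has ||M|| = sup_n |d_n|. Here d_n = 6 * 5^(-n) is positive and decreasing, so sup_n |d_n| = d_1 = 6/5. So ||M|| = 6/5.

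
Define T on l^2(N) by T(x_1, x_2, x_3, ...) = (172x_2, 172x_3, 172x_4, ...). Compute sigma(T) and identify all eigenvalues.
sigma(T) = closed disk {z in C : |z| ≤ 172}; sigma_p(T) = open disk {z in C : |z| < 172}

Note T = 172·V where V is the unit left shift (V x)_k = x_{k+1}; so sigma(T) = 172·sigma(V) and ||T|| = 172||V||. ||T x||^2 = 29584sum_{k≥2} |x_k|^2 ≤ 29584||x||^2, with equality on {x : x_1 = 0}, so ||T|| = 172. For any lambda with |lambda| < 172, set r = lambda/172 (|r| < 1); the vector x = (1, r, r^2, ...) is in l^2 and satisfies T x = 172(r, r^2, ...) = lambda x, so lambda is an eigenvalue. On the boundary |lambda| = 172 the geometric series diverges, so no l^2 eigenvector exists, but these lambda lie in the approximate point spectrum. Hence sigma(T) is the closed disk of radius 172 and sigma_p(T) is the open disk.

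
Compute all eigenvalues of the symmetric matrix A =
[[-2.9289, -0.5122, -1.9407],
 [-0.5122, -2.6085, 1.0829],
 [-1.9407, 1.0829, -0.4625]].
sigma(A) ≈ {-4, -3, 1}

A is real symmetric, so its spectrum consists of real eigenvalues. Expanding the characteristic polynomial of the displayed matrix gives
  det(λ I - A) = p(λ) = λ^3 + (6)λ^2 + (5)λ + (-12).
Solving p(λ) = 0 yields eigenvalues ≈ -4, -3, 1. (A is shown rounded to 4 decimals, so these recover the underlying integer eigenvalues to within that precision.)
Verification: the trace of A = -6 equals the sum of eigenvalues -6, and det(A) ≈ 11.9998 matches the eigenvalue product 12.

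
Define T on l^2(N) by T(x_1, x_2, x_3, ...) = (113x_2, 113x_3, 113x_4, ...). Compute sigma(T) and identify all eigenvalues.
sigma(T) = closed disk {z in C : |z| ≤ 113}; sigma_p(T) = open disk {z in C : |z| < 113}

Note T = 113·V where V is the unit left shift (V x)_k = x_{k+1}; so sigma(T) = 113·sigma(V) and ||T|| = 113||V||. ||T x||^2 = 12769sum_{k≥2} |x_k|^2 ≤ 12769||x||^2, with equality on {x : x_1 = 0}, so ||T|| = 113. For any lambda with |lambda| < 113, set r = lambda/113 (|r| < 1); the vector x = (1, r, r^2, ...) is in l^2 and satisfies T x = 113(r, r^2, ...) = lambda x, so lambda is an eigenvalue. On the boundary |lambda| = 113 the geometric series diverges, so no l^2 eigenvector exists, but these lambda lie in the approximate point spectrum. Hence sigma(T) is the closed disk of radius 113 and sigma_p(T) is the open disk.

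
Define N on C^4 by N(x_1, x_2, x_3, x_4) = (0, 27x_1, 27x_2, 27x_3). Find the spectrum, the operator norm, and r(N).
sigma(N) = {0}; ||N|| = 27; r(N) = 0. (N is nilpotent with N^4 = 0.)

On C^4, N is a strictly lower-triangular matrix with 27 on the subdiagonal and zeros elsewhere, so its characteristic polynomial is lambda^4 and every eigenvalue is 0: sigma(N) = {0}. For the operator norm, N e_i = 27e_{i+1} for i = 1, ..., 3 and N e_4 = 0, so the singular values of N are 27 (with multiplicity 3) and 0; hence ||N|| = 27. The spectral radius r(N) = max|lambda| = 0. Note ||N|| > r(N) — characteristic of non-normal nilpotent operators. Indeed N^4 = 0.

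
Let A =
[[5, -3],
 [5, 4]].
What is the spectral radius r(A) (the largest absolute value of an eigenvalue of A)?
r(A) = sqrt(35) ≈ 5.9161

The eigenvalues of A are the roots of its characteristic polynomial. With M = A (coefficients from the trace and determinant):
  p(λ) = det(λ I - M) = λ^2 - 9λ + 35.
For λ^2 - 9λ + 35 the discriminant is -59. It is negative, so the roots are the complex-conjugate pair λ = 9/2 ± (sqrt(59)/2) i ≈ 4.5 ± 3.8406i. For a conjugate pair the product of the roots equals the constant term, so |λ|^2 = 35 and |λ| = sqrt(35) ≈ 5.9161.
Thus the eigenvalues (to 4 decimals) are 4.5 ± 3.8406i (modulus 5.9161). The spectral radius is the largest modulus: r(A) = sqrt(35) ≈ 5.9161. (Cross-check: r(A) ≤ ||A||_2 ≈ 7.1388; equality holds whenever A is normal, though it can also hold for some non-normal A.)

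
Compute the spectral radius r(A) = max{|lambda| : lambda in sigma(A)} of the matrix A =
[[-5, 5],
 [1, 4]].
r(A) = (1 + sqrt(101))/2 ≈ 5.5249

The eigenvalues of A are the roots of its characteristic polynomial. With M = A (coefficients from the trace and determinant):
  p(λ) = det(λ I - M) = λ^2 + λ - 25.
For λ^2 + λ - 25 the discriminant is 101. It is nonnegative but not a perfect square, so the roots are real and irrational: λ = (-1 ± sqrt(101))/2 ≈ 4.5249, -5.5249.
Thus the eigenvalues (to 4 decimals) are 4.5249 (modulus 4.5249); -5.5249 (modulus 5.5249). The spectral radius is the largest modulus: r(A) = (1 + sqrt(101))/2 ≈ 5.5249. (Cross-check: r(A) ≤ ||A||_2 ≈ 7.4699; equality holds whenever A is normal, though it can also hold for some non-normal A.)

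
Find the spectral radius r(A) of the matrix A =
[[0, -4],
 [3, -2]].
r(A) = sqrt(12) ≈ 3.4641

The eigenvalues of A are the roots of its characteristic polynomial. With M = A (coefficients from the trace and determinant):
  p(λ) = det(λ I - M) = λ^2 + 2λ + 12.
For λ^2 + 2λ + 12 the discriminant is -44. It is negative, so the roots are the complex-conjugate pair λ = -1 ± (sqrt(44)/2) i ≈ -1 ± 3.3166i. For a conjugate pair the product of the roots equals the constant term, so |λ|^2 = 12 and |λ| = sqrt(12) ≈ 3.4641.
Thus the eigenvalues (to 4 decimals) are -1 ± 3.3166i (modulus 3.4641). The spectral radius is the largest modulus: r(A) = sqrt(12) ≈ 3.4641. (Cross-check: r(A) ≤ ||A||_2 ≈ 4.7581; equality holds whenever A is normal, though it can also hold for some non-normal A.)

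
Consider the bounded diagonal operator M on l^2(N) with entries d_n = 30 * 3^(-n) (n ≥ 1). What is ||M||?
||M|| = 10 (attained at n = 1)

For M diagonal, ||M|| = sup_n |d_n|. The sequence d_n = 30 * 3^(-n) is positive and strictly decreasing (ratio 3^(-1) < 1), so the supremum is d_1 = 30/3 = 10. Hence ||M|| = 10.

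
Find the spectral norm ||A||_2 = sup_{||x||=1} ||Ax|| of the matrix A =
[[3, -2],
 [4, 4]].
||A||_2 = sqrt((45 + sqrt(425))/2) ≈ 5.7278 (= sqrt(largest eigenvalue of A^T A))

||A||_2 = sigma_max(A) = sqrt(lambda_max(A^T A)). Form the symmetric matrix M = A^T A =
[[25, 10],
 [10, 20]].
Its characteristic polynomial (trace, determinant of M give the coefficients) is
  p(λ) = det(λ I - M) = λ^2 - 45λ + 400.
For λ^2 - 45λ + 400 the discriminant is 425. It is nonnegative but not a perfect square, so the roots are real and irrational: λ = (45 ± sqrt(425))/2 ≈ 32.8078, 12.1922.
So the eigenvalues of A^T A are ≈ 12.1922, 32.8078 (all ≥ 0, as they must be for A^T A). The largest is λ_max = (45 + sqrt(425))/2 ≈ 32.8078, hence ||A||_2 = sqrt(λ_max) = sqrt((45 + sqrt(425))/2) ≈ 5.7278.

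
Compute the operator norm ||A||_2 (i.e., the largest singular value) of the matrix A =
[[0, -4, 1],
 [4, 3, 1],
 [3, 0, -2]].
||A||_2 ≈ 6.0946 (= sqrt(largest eigenvalue of A^T A))

||A||_2 = sigma_max(A) = sqrt(lambda_max(A^T A)). Form the symmetric matrix M = A^T A =
[[25, 12, -2],
 [12, 25, -1],
 [-2, -1, 6]].
Its characteristic polynomial (trace, sum of principal 2x2 minors, determinant of M give the coefficients) is
  p(λ) = det(λ I - M) = λ^3 - 56λ^2 + 776λ - 2809.
No integer candidate from the rational root theorem (±divisors of 2809) is a root, so the roots are irrational. The cubic discriminant is Δ = 30227541 > 0, so there are three distinct real roots. p(5) = -204 and p(6) = 47 have opposite signs, so a root lies in (5, 6); Newton's method refines it to λ ≈ 5.7865. p(13) = 12 and p(14) = -177 have opposite signs, so a root lies in (13, 14); Newton's method refines it to λ ≈ 13.0689. p(37) = -108 and p(38) = 687 have opposite signs, so a root lies in (37, 38); Newton's method refines it to λ ≈ 37.1446. Check (Vieta): the three roots sum to 56, matching tr M = 56.
So the eigenvalues of A^T A are ≈ 5.7865, 13.0689, 37.1446 (all ≥ 0, as they must be for A^T A). The largest is λ_max ≈ 37.1446, hence ||A||_2 = sqrt(λ_max) ≈ 6.0946.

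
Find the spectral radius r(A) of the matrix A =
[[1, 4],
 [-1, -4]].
r(A) = 3

The eigenvalues of A are the roots of its characteristic polynomial. With M = A (coefficients from the trace and determinant):
  p(λ) = det(λ I - M) = λ^2 + 3λ.
For λ^2 + 3λ the discriminant is 9. It is a perfect square (3^2), so the roots are rational: λ = (-3 ± 3)/2 = 0, -3.
Thus the eigenvalues (to 4 decimals) are 0 (modulus 0); -3 (modulus 3). The spectral radius is the largest modulus: r(A) = 3. (Cross-check: r(A) ≤ ||A||_2 ≈ 5.831; equality holds whenever A is normal, though it can also hold for some non-normal A.)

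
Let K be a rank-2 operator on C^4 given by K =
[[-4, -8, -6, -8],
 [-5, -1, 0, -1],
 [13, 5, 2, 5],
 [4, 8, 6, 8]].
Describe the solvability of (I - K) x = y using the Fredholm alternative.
(I - K) is invertible (det(I - K) = 14 ≠ 0), so for every y in C^4 the equation (I - K) x = y has a unique solution.

K has rank 2 and factors as K = U V^T = u1 v1^T + u2 v2^T with u1 = (1, -1, 2, -1), v1 = (2, -2, -2, -2), u2 = (-2, -1, 3, 2), v2 = (3, 3, 2, 3) (multiplying out reproduces the displayed K). The nonzero eigenvalues of U V^T coincide with those of the 2 x 2 matrix G = V^T U = [[v1·u1, v1·u2], [v2·u1, v2·u2]] = [[2, -12], [1, 3]], and by the Sylvester determinant identity det(I_4 - U V^T) = det(I_2 - V^T U) = det([[-1, 12], [-1, -2]]) = (-1)(-2) - (12)(-1) = 14. (Direct check: I - K =
[[5, 8, 6, 8],
 [5, 2, 0, 1],
 [-13, -5, -1, -5],
 [-4, -8, -6, -7]]
has determinant 14.) The finite-dimensional Fredholm alternative says: either (I - K) is invertible, or ker(I - K) ≠ {0} and then range(I - K) = ker((I - K)^*)^⊥, with dim ker(I - K) = dim ker((I - K)^*). Since det(I - K) ≠ 0, 1 is not an eigenvalue of K and ker(I - K) = {0}, so we are in the first case: for every y there is a unique x = (I - K)^(-1) y. (Explicitly, by the Woodbury identity, (I - U V^T)^(-1) = I + U (I_2 - G)^(-1) V^T.)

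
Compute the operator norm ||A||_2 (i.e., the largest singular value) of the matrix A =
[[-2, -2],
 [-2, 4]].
||A||_2 = sqrt((28 + sqrt(208))/2) ≈ 4.6056 (= sqrt(largest eigenvalue of A^T A))

||A||_2 = sigma_max(A) = sqrt(lambda_max(A^T A)). Form the symmetric matrix M = A^T A =
[[8, -4],
 [-4, 20]].
Its characteristic polynomial (trace, determinant of M give the coefficients) is
  p(λ) = det(λ I - M) = λ^2 - 28λ + 144.
For λ^2 - 28λ + 144 the discriminant is 208. It is nonnegative but not a perfect square, so the roots are real and irrational: λ = (28 ± sqrt(208))/2 ≈ 21.2111, 6.7889.
So the eigenvalues of A^T A are ≈ 6.7889, 21.2111 (all ≥ 0, as they must be for A^T A). The largest is λ_max = (28 + sqrt(208))/2 ≈ 21.2111, hence ||A||_2 = sqrt(λ_max) = sqrt((28 + sqrt(208))/2) ≈ 4.6056.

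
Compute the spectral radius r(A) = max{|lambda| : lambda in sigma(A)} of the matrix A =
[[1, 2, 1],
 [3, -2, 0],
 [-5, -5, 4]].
r(A) ≈ 4.0146

The eigenvalues of A are the roots of its characteristic polynomial. With M = A (coefficients from the trace, the sum of principal 2x2 minors, and det A):
  p(λ) = det(λ I - M) = λ^3 - 3λ^2 - 7λ + 57.
No integer candidate from the rational root theorem (±divisors of 57) is a root, so the roots are irrational. The cubic discriminant is Δ = -58208 < 0, so there is one real root and a complex-conjugate pair. p(-4) = -27 and p(-3) = 24 have opposite signs, so a root lies in (-4, -3); Newton's method refines it to λ ≈ -3.5366. Dividing out (λ - (-3.5366)) leaves approximately λ^2 - 6.5366λ + 16.1172. For λ^2 - 6.5366λ + 16.1172 the discriminant is -21.7419. It is negative, so the remaining roots are the complex-conjugate pair λ ≈ 3.2683 ± 2.3314i. Their product equals the constant term, so |λ|^2 ≈ 16.1172 and |λ| ≈ 4.0146.
Thus the eigenvalues (to 4 decimals) are -3.5366 (modulus 3.5366); 3.2683 ± 2.3314i (modulus 4.0146). The spectral radius is the largest modulus: r(A) ≈ 4.0146. (Cross-check: r(A) ≤ ||A||_2 ≈ 8.2681; equality holds whenever A is normal, though it can also hold for some non-normal A.)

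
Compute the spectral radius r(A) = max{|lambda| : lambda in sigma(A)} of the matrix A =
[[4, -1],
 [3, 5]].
r(A) = sqrt(23) ≈ 4.7958

The eigenvalues of A are the roots of its characteristic polynomial. With M = A (coefficients from the trace and determinant):
  p(λ) = det(λ I - M) = λ^2 - 9λ + 23.
For λ^2 - 9λ + 23 the discriminant is -11. It is negative, so the roots are the complex-conjugate pair λ = 9/2 ± (sqrt(11)/2) i ≈ 4.5 ± 1.6583i. For a conjugate pair the product of the roots equals the constant term, so |λ|^2 = 23 and |λ| = sqrt(23) ≈ 4.7958.
Thus the eigenvalues (to 4 decimals) are 4.5 ± 1.6583i (modulus 4.7958). The spectral radius is the largest modulus: r(A) = sqrt(23) ≈ 4.7958. (Cross-check: r(A) ≤ ||A||_2 ≈ 6.0425; equality holds whenever A is normal, though it can also hold for some non-normal A.)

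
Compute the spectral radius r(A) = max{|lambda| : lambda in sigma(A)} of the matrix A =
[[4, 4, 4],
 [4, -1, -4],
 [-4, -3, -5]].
r(A) ≈ 5.7993

The eigenvalues of A are the roots of its characteristic polynomial. With M = A (coefficients from the trace, the sum of principal 2x2 minors, and det A):
  p(λ) = det(λ I - M) = λ^3 + 2λ^2 - 31λ - 52.
No integer candidate from the rational root theorem (±divisors of 52) is a root, so the roots are irrational. The cubic discriminant is Δ = 109696 > 0, so there are three distinct real roots. p(-6) = -10 and p(-5) = 28 have opposite signs, so a root lies in (-6, -5); Newton's method refines it to λ ≈ -5.7993. p(-2) = 10 and p(-1) = -20 have opposite signs, so a root lies in (-2, -1); Newton's method refines it to λ ≈ -1.6465. p(5) = -32 and p(6) = 50 have opposite signs, so a root lies in (5, 6); Newton's method refines it to λ ≈ 5.4458. Check (Vieta): the three roots sum to -2, matching tr M = -2.
Thus the eigenvalues (to 4 decimals) are -5.7993 (modulus 5.7993); -1.6465 (modulus 1.6465); 5.4458 (modulus 5.4458). The spectral radius is the largest modulus: r(A) ≈ 5.7993. (Cross-check: r(A) ≤ ||A||_2 ≈ 9.8969; equality holds whenever A is normal, though it can also hold for some non-normal A.)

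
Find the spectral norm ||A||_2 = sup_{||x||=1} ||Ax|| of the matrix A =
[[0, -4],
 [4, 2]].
||A||_2 = sqrt((36 + sqrt(272))/2) ≈ 5.1231 (= sqrt(largest eigenvalue of A^T A))

||A||_2 = sigma_max(A) = sqrt(lambda_max(A^T A)). Form the symmetric matrix M = A^T A =
[[16, 8],
 [8, 20]].
Its characteristic polynomial (trace, determinant of M give the coefficients) is
  p(λ) = det(λ I - M) = λ^2 - 36λ + 256.
For λ^2 - 36λ + 256 the discriminant is 272. It is nonnegative but not a perfect square, so the roots are real and irrational: λ = (36 ± sqrt(272))/2 ≈ 26.2462, 9.7538.
So the eigenvalues of A^T A are ≈ 9.7538, 26.2462 (all ≥ 0, as they must be for A^T A). The largest is λ_max = (36 + sqrt(272))/2 ≈ 26.2462, hence ||A||_2 = sqrt(λ_max) = sqrt((36 + sqrt(272))/2) ≈ 5.1231.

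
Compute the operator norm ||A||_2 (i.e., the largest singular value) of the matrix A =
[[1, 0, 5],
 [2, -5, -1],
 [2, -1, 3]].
||A||_2 ≈ 6.1787 (= sqrt(largest eigenvalue of A^T A))

||A||_2 = sigma_max(A) = sqrt(lambda_max(A^T A)). Form the symmetric matrix M = A^T A =
[[9, -12, 9],
 [-12, 26, 2],
 [9, 2, 35]].
Its characteristic polynomial (trace, sum of principal 2x2 minors, determinant of M give the coefficients) is
  p(λ) = det(λ I - M) = λ^3 - 70λ^2 + 1230λ - 576.
No integer candidate from the rational root theorem (±divisors of 576) is a root, so the roots are irrational. The cubic discriminant is Δ = 63196848 > 0, so there are three distinct real roots. p(0) = -576 and p(1) = 585 have opposite signs, so a root lies in (0, 1); Newton's method refines it to λ ≈ 0.4814. p(31) = 75 and p(32) = -128 have opposite signs, so a root lies in (31, 32); Newton's method refines it to λ ≈ 31.3425. p(38) = -44 and p(39) = 243 have opposite signs, so a root lies in (38, 39); Newton's method refines it to λ ≈ 38.1762. Check (Vieta): the three roots sum to 70, matching tr M = 70.
So the eigenvalues of A^T A are ≈ 0.4814, 31.3425, 38.1762 (all ≥ 0, as they must be for A^T A). The largest is λ_max ≈ 38.1762, hence ||A||_2 = sqrt(λ_max) ≈ 6.1787.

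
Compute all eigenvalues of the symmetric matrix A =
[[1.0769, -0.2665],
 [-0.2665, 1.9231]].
sigma(A) ≈ {1, 2}

A is real symmetric, so its spectrum consists of real eigenvalues. Expanding the characteristic polynomial of the displayed matrix gives
  det(λ I - A) = p(λ) = λ^2 + (-3)λ + (2).
Solving p(λ) = 0 yields eigenvalues ≈ 1, 2. (A is shown rounded to 4 decimals, so these recover the underlying integer eigenvalues to within that precision.)
Verification: the trace of A = 3 equals the sum of eigenvalues 3, and det(A) ≈ 2.0000 matches the eigenvalue product 2.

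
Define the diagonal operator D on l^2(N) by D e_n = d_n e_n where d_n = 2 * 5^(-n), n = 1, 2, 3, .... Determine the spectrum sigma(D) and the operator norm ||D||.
sigma(D) = {2 * 5^(-n) : n ≥ 1} ∪ {0}; ||D|| = 2/5

A bounded diagonal operator on l^2 with diagonal entries d_n has spectrum equal to the closure of {d_n : n ≥ 1}: every d_n is an eigenvalue (with eigenvector e_n), so {d_n} ⊂ sigma(D); the spectrum is closed, so its closure is too; and for lambda not in the closure, (D - lambda I) has bounded inverse (the diagonal entries 1/(d_n - lambda) are bounded). For our sequence d_n = 2 * 5^(-n), n = 1, 2, 3, ...:
  - {d_n} = {2 * 5^(-n) : n ≥ 1}; the only limit point is 0
  - closure = {2 * 5^(-n) : n ≥ 1} ∪ {0}
For the norm: a diagonal operator has ||D|| = sup_n |d_n|. Here d_n = 2 * 5^(-n) is positive and decreasing, so sup_n |d_n| = d_1 = 2/5. So ||D|| = 2/5.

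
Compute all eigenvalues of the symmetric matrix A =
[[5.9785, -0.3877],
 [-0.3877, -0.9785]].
sigma(A) ≈ {-1, 6}

A is real symmetric, so its spectrum consists of real eigenvalues. Expanding the characteristic polynomial of the displayed matrix gives
  det(λ I - A) = p(λ) = λ^2 + (-5)λ + (-6).
Solving p(λ) = 0 yields eigenvalues ≈ -1, 6. (A is shown rounded to 4 decimals, so these recover the underlying integer eigenvalues to within that precision.)
Verification: the trace of A = 5 equals the sum of eigenvalues 5, and det(A) ≈ -6.0003 matches the eigenvalue product -6.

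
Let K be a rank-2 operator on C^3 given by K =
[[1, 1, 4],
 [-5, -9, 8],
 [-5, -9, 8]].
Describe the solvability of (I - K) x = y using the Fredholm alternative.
(I - K) is invertible (det(I - K) = 25 ≠ 0), so for every y in C^3 the equation (I - K) x = y has a unique solution.

K has rank 2 and factors as K = U V^T = u1 v1^T + u2 v2^T with u1 = (-1, 1, 1), v1 = (-2, -3, -1), u2 = (-1, -3, -3), v2 = (1, 2, -3) (multiplying out reproduces the displayed K). The nonzero eigenvalues of U V^T coincide with those of the 2 x 2 matrix G = V^T U = [[v1·u1, v1·u2], [v2·u1, v2·u2]] = [[-2, 14], [-2, 2]], and by the Sylvester determinant identity det(I_3 - U V^T) = det(I_2 - V^T U) = det([[3, -14], [2, -1]]) = (3)(-1) - (-14)(2) = 25. (Direct check: I - K =
[[0, -1, -4],
 [5, 10, -8],
 [5, 9, -7]]
has determinant 25.) The finite-dimensional Fredholm alternative says: either (I - K) is invertible, or ker(I - K) ≠ {0} and then range(I - K) = ker((I - K)^*)^⊥, with dim ker(I - K) = dim ker((I - K)^*). Since det(I - K) ≠ 0, 1 is not an eigenvalue of K and ker(I - K) = {0}, so we are in the first case: for every y there is a unique x = (I - K)^(-1) y. (Explicitly, by the Woodbury identity, (I - U V^T)^(-1) = I + U (I_2 - G)^(-1) V^T.)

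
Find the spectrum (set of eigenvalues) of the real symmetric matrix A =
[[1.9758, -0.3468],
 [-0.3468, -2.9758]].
sigma(A) ≈ {-3, 2}

A is real symmetric, so its spectrum consists of real eigenvalues. Expanding the characteristic polynomial of the displayed matrix gives
  det(λ I - A) = p(λ) = λ^2 + (1)λ + (-6).
Solving p(λ) = 0 yields eigenvalues ≈ -3, 2. (A is shown rounded to 4 decimals, so these recover the underlying integer eigenvalues to within that precision.)
Verification: the trace of A = -1 equals the sum of eigenvalues -1, and det(A) ≈ -5.9999 matches the eigenvalue product -6.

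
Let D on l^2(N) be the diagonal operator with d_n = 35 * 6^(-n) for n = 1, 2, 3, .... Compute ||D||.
||D|| = 35/6 (attained at n = 1)

For D diagonal, ||D|| = sup_n |d_n|. The sequence d_n = 35 * 6^(-n) is positive and strictly decreasing (ratio 6^(-1) < 1), so the supremum is d_1 = 35/6. Hence ||D|| = 35/6.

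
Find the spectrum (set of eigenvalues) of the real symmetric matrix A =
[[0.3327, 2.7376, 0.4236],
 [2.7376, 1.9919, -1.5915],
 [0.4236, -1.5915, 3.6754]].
sigma(A) ≈ {-2, 3, 5}

A is real symmetric, so its spectrum consists of real eigenvalues. Expanding the characteristic polynomial of the displayed matrix gives
  det(λ I - A) = p(λ) = λ^3 + (-6)λ^2 + (-1)λ + (30).
Solving p(λ) = 0 yields eigenvalues ≈ -2, 3, 5. (A is shown rounded to 4 decimals, so these recover the underlying integer eigenvalues to within that precision.)
Verification: the trace of A = 6 equals the sum of eigenvalues 6, and det(A) ≈ -30.0007 matches the eigenvalue product -30.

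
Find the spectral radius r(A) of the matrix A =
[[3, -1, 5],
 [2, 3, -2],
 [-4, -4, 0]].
r(A) ≈ 5.0975

The eigenvalues of A are the roots of its characteristic polynomial. With M = A (coefficients from the trace, the sum of principal 2x2 minors, and det A):
  p(λ) = det(λ I - M) = λ^3 - 6λ^2 + 23λ + 12.
No integer candidate from the rational root theorem (±divisors of 12) is a root, so the roots are irrational. The cubic discriminant is Δ = -52952 < 0, so there is one real root and a complex-conjugate pair. p(-1) = -18 and p(0) = 12 have opposite signs, so a root lies in (-1, 0); Newton's method refines it to λ ≈ -0.4618. Dividing out (λ - (-0.4618)) leaves approximately λ^2 - 6.4618λ + 25.9842. For λ^2 - 6.4618λ + 25.9842 the discriminant is -62.1817. It is negative, so the remaining roots are the complex-conjugate pair λ ≈ 3.2309 ± 3.9428i. Their product equals the constant term, so |λ|^2 ≈ 25.9842 and |λ| ≈ 5.0975.
Thus the eigenvalues (to 4 decimals) are -0.4618 (modulus 0.4618); 3.2309 ± 3.9428i (modulus 5.0975). The spectral radius is the largest modulus: r(A) ≈ 5.0975. (Cross-check: r(A) ≤ ||A||_2 ≈ 6.8259; equality holds whenever A is normal, though it can also hold for some non-normal A.)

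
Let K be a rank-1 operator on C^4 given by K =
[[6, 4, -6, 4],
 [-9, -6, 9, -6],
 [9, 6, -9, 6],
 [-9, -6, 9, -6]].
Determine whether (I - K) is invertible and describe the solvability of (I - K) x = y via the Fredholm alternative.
(I - K) is invertible (det(I - K) = 16 ≠ 0), so for every y in C^4 the equation (I - K) x = y has a unique solution.

K has rank 1, so it is an outer product K = u v^T: every row of K is a multiple of one row vector. Reading off the entries, u = (2, -3, 3, -3) and v = (3, 2, -3, 2) (row i of K equals u_i·v^T). A rank-one matrix u v^T satisfies K u = u (v·u) and kills the (3)-dimensional subspace v^⊥, so its characteristic polynomial is lambda^3 (lambda - v·u) with v·u = tr K = -15. Hence the eigenvalues of I - K are 1 (multiplicity 3) and 1 - (-15) = 16, so det(I - K) = 16. (Direct check: I - K =
[[-5, -4, 6, -4],
 [9, 7, -9, 6],
 [-9, -6, 10, -6],
 [9, 6, -9, 7]]
has determinant 16.) The finite-dimensional Fredholm alternative says: either (I - K) is invertible, or ker(I - K) ≠ {0} and then range(I - K) = ker((I - K)^*)^⊥, with dim ker(I - K) = dim ker((I - K)^*). Since det(I - K) ≠ 0, 1 is not an eigenvalue of K and ker(I - K) = {0}, so we are in the first case: for every y there is a unique x = (I - K)^(-1) y. Explicitly, by the Sherman–Morrison formula, (I - u v^T)^(-1) = I + u v^T/(1 - v·u), i.e. (I - K)^(-1) = I + K/(16).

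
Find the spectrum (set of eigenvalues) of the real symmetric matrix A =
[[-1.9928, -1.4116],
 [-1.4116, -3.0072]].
sigma(A) ≈ {-4, -1}

A is real symmetric, so its spectrum consists of real eigenvalues. Expanding the characteristic polynomial of the displayed matrix gives
  det(λ I - A) = p(λ) = λ^2 + (5)λ + (4).
Solving p(λ) = 0 yields eigenvalues ≈ -4, -1. (A is shown rounded to 4 decimals, so these recover the underlying integer eigenvalues to within that precision.)
Verification: the trace of A = -5 equals the sum of eigenvalues -5, and det(A) ≈ 4.0001 matches the eigenvalue product 4.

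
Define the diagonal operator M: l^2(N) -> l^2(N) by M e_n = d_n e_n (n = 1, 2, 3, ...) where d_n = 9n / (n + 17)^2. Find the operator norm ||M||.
||M|| = 9/68 (attained at n = 17)

For M diagonal, ||M|| = sup_n |d_n|. Treat f(x) = 9x / (x + 17)^2 for real x > 0. By the quotient rule, f'(x) = 9(17 - x)/(x + 17)^3, which is positive for x < 17 and negative for x > 17. So f has a unique maximum at x = 17, and since 17 is a positive integer, the supremum over n ≥ 1 is attained at n = 17: d_17 = 9·17/(17 + 17)^2 = 9·17/1156 = 9/68. Hence ||M|| = 9/68.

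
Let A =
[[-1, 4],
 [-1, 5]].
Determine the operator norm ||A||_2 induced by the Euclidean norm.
||A||_2 = sqrt((43 + sqrt(1845))/2) ≈ 6.5557 (= sqrt(largest eigenvalue of A^T A))

||A||_2 = sigma_max(A) = sqrt(lambda_max(A^T A)). Form the symmetric matrix M = A^T A =
[[2, -9],
 [-9, 41]].
Its characteristic polynomial (trace, determinant of M give the coefficients) is
  p(λ) = det(λ I - M) = λ^2 - 43λ + 1.
For λ^2 - 43λ + 1 the discriminant is 1845. It is nonnegative but not a perfect square, so the roots are real and irrational: λ = (43 ± sqrt(1845))/2 ≈ 42.9767, 0.0233.
So the eigenvalues of A^T A are ≈ 0.0233, 42.9767 (all ≥ 0, as they must be for A^T A). The largest is λ_max = (43 + sqrt(1845))/2 ≈ 42.9767, hence ||A||_2 = sqrt(λ_max) = sqrt((43 + sqrt(1845))/2) ≈ 6.5557.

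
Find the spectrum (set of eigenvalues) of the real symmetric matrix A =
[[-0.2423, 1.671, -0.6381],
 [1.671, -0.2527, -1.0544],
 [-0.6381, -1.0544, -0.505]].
sigma(A) ≈ {-2, -1, 2}

A is real symmetric, so its spectrum consists of real eigenvalues. Expanding the characteristic polynomial of the displayed matrix gives
  det(λ I - A) = p(λ) = λ^3 + (1)λ^2 + (-4)λ + (-4).
Solving p(λ) = 0 yields eigenvalues ≈ -2, -1, 2. (A is shown rounded to 4 decimals, so these recover the underlying integer eigenvalues to within that precision.)
Verification: the trace of A = -1 equals the sum of eigenvalues -1, and det(A) ≈ 4.0000 matches the eigenvalue product 4.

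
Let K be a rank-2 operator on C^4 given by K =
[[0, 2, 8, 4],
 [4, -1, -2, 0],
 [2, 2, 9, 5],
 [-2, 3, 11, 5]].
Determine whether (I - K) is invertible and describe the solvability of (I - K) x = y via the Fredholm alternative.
(I - K) is invertible (det(I - K) = -48 ≠ 0), so for every y in C^4 the equation (I - K) x = y has a unique solution.

K has rank 2 and factors as K = U V^T = u1 v1^T + u2 v2^T with u1 = (-2, 1, -2, -3), v1 = (2, -1, -3, -1), u2 = (2, 1, 3, 2), v2 = (2, 0, 1, 1) (multiplying out reproduces the displayed K). The nonzero eigenvalues of U V^T coincide with those of the 2 x 2 matrix G = V^T U = [[v1·u1, v1·u2], [v2·u1, v2·u2]] = [[4, -8], [-9, 9]], and by the Sylvester determinant identity det(I_4 - U V^T) = det(I_2 - V^T U) = det([[-3, 8], [9, -8]]) = (-3)(-8) - (8)(9) = -48. (Direct check: I - K =
[[1, -2, -8, -4],
 [-4, 2, 2, 0],
 [-2, -2, -8, -5],
 [2, -3, -11, -4]]
has determinant -48.) The finite-dimensional Fredholm alternative says: either (I - K) is invertible, or ker(I - K) ≠ {0} and then range(I - K) = ker((I - K)^*)^⊥, with dim ker(I - K) = dim ker((I - K)^*). Since det(I - K) ≠ 0, 1 is not an eigenvalue of K and ker(I - K) = {0}, so we are in the first case: for every y there is a unique x = (I - K)^(-1) y. (Explicitly, by the Woodbury identity, (I - U V^T)^(-1) = I + U (I_2 - G)^(-1) V^T.)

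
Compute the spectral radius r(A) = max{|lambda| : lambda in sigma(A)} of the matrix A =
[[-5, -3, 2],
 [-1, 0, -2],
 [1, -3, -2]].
r(A) ≈ 5.6962

The eigenvalues of A are the roots of its characteristic polynomial. With M = A (coefficients from the trace, the sum of principal 2x2 minors, and det A):
  p(λ) = det(λ I - M) = λ^3 + 7λ^2 - λ - 48.
No integer candidate from the rational root theorem (±divisors of 48) is a root, so the roots are irrational. The cubic discriminant is Δ = 9749 > 0, so there are three distinct real roots. p(-6) = -6 and p(-5) = 7 have opposite signs, so a root lies in (-6, -5); Newton's method refines it to λ ≈ -5.6962. p(-4) = 4 and p(-3) = -9 have opposite signs, so a root lies in (-4, -3); Newton's method refines it to λ ≈ -3.6271. p(2) = -14 and p(3) = 39 have opposite signs, so a root lies in (2, 3); Newton's method refines it to λ ≈ 2.3233. Check (Vieta): the three roots sum to -7, matching tr M = -7.
Thus the eigenvalues (to 4 decimals) are -5.6962 (modulus 5.6962); -3.6271 (modulus 3.6271); 2.3233 (modulus 2.3233). The spectral radius is the largest modulus: r(A) ≈ 5.6962. (Cross-check: r(A) ≤ ||A||_2 ≈ 6.1669; equality holds whenever A is normal, though it can also hold for some non-normal A.)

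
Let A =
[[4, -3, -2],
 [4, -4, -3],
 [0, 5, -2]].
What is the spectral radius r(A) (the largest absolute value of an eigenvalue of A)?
r(A) ≈ 4.1237

The eigenvalues of A are the roots of its characteristic polynomial. With M = A (coefficients from the trace, the sum of principal 2x2 minors, and det A):
  p(λ) = det(λ I - M) = λ^3 + 2λ^2 + 11λ - 28.
No integer candidate from the rational root theorem (±divisors of 28) is a root, so the roots are irrational. The cubic discriminant is Δ = -36200 < 0, so there is one real root and a complex-conjugate pair. p(1) = -14 and p(2) = 10 have opposite signs, so a root lies in (1, 2); Newton's method refines it to λ ≈ 1.6466. Dividing out (λ - (1.6466)) leaves approximately λ^2 + 3.6466λ + 17.0046. For λ^2 + 3.6466λ + 17.0046 the discriminant is -54.7205. It is negative, so the remaining roots are the complex-conjugate pair λ ≈ -1.8233 ± 3.6987i. Their product equals the constant term, so |λ|^2 ≈ 17.0046 and |λ| ≈ 4.1237.
Thus the eigenvalues (to 4 decimals) are 1.6466 (modulus 1.6466); -1.8233 ± 3.6987i (modulus 4.1237). The spectral radius is the largest modulus: r(A) ≈ 4.1237. (Cross-check: r(A) ≤ ||A||_2 ≈ 8.731; equality holds whenever A is normal, though it can also hold for some non-normal A.)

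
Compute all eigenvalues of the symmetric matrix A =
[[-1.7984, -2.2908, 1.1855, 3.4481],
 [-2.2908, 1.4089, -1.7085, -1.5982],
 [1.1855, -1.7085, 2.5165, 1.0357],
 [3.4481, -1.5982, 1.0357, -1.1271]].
sigma(A) ≈ {-5, -1, 1, 6}

A is real symmetric, so its spectrum consists of real eigenvalues. Expanding the characteristic polynomial of the displayed matrix gives
  det(λ I - A) = p(λ) = λ^4 + (-1)λ^3 + (-31)λ^2 + (1)λ + (30.0012).
Solving p(λ) = 0 yields eigenvalues ≈ -5, -1, 1, 6. (A is shown rounded to 4 decimals, so these recover the underlying integer eigenvalues to within that precision.)
Verification: the trace of A = 1 equals the sum of eigenvalues 1, and det(A) ≈ 30.0012 matches the eigenvalue product 30.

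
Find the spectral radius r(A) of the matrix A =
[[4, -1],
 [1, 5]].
r(A) = sqrt(21) ≈ 4.5826

The eigenvalues of A are the roots of its characteristic polynomial. With M = A (coefficients from the trace and determinant):
  p(λ) = det(λ I - M) = λ^2 - 9λ + 21.
For λ^2 - 9λ + 21 the discriminant is -3. It is negative, so the roots are the complex-conjugate pair λ = 9/2 ± (sqrt(3)/2) i ≈ 4.5 ± 0.866i. For a conjugate pair the product of the roots equals the constant term, so |λ|^2 = 21 and |λ| = sqrt(21) ≈ 4.5826.
Thus the eigenvalues (to 4 decimals) are 4.5 ± 0.866i (modulus 4.5826). The spectral radius is the largest modulus: r(A) = sqrt(21) ≈ 4.5826. (Cross-check: r(A) ≤ ||A||_2 ≈ 5.1098; equality holds whenever A is normal, though it can also hold for some non-normal A.)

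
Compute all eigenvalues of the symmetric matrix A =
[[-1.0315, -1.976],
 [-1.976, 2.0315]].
sigma(A) ≈ {-2, 3}

A is real symmetric, so its spectrum consists of real eigenvalues. Expanding the characteristic polynomial of the displayed matrix gives
  det(λ I - A) = p(λ) = λ^2 + (-1)λ + (-6).
Solving p(λ) = 0 yields eigenvalues ≈ -2, 3. (A is shown rounded to 4 decimals, so these recover the underlying integer eigenvalues to within that precision.)
Verification: the trace of A = 1 equals the sum of eigenvalues 1, and det(A) ≈ -6.0001 matches the eigenvalue product -6.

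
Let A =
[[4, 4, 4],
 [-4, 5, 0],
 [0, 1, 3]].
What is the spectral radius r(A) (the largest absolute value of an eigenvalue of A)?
r(A) ≈ 6.4174

The eigenvalues of A are the roots of its characteristic polynomial. With M = A (coefficients from the trace, the sum of principal 2x2 minors, and det A):
  p(λ) = det(λ I - M) = λ^3 - 12λ^2 + 63λ - 92.
No integer candidate from the rational root theorem (±divisors of 92) is a root, so the roots are irrational. The cubic discriminant is Δ = -41148 < 0, so there is one real root and a complex-conjugate pair. p(2) = -6 and p(3) = 16 have opposite signs, so a root lies in (2, 3); Newton's method refines it to λ ≈ 2.2339. Dividing out (λ - (2.2339)) leaves approximately λ^2 - 9.7661λ + 41.1835. For λ^2 - 9.7661λ + 41.1835 the discriminant is -69.3573. It is negative, so the remaining roots are the complex-conjugate pair λ ≈ 4.883 ± 4.1641i. Their product equals the constant term, so |λ|^2 ≈ 41.1835 and |λ| ≈ 6.4174.
Thus the eigenvalues (to 4 decimals) are 2.2339 (modulus 2.2339); 4.883 ± 4.1641i (modulus 6.4174). The spectral radius is the largest modulus: r(A) ≈ 6.4174. (Cross-check: r(A) ≤ ||A||_2 ≈ 7.4753; equality holds whenever A is normal, though it can also hold for some non-normal A.)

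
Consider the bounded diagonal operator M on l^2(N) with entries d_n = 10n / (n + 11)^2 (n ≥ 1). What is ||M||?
||M|| = 5/22 (attained at n = 11)

For M diagonal, ||M|| = sup_n |d_n|. Treat f(x) = 10x / (x + 11)^2 for real x > 0. By the quotient rule, f'(x) = 10(11 - x)/(x + 11)^3, which is positive for x < 11 and negative for x > 11. So f has a unique maximum at x = 11, and since 11 is a positive integer, the supremum over n ≥ 1 is attained at n = 11: d_11 = 10·11/(11 + 11)^2 = 10·11/484 = 5/22. Hence ||M|| = 5/22.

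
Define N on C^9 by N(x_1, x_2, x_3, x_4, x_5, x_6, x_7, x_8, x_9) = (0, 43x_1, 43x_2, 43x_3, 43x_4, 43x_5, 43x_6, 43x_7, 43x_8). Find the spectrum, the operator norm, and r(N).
sigma(N) = {0}; ||N|| = 43; r(N) = 0. (N is nilpotent with N^9 = 0.)

On C^9, N is a strictly lower-triangular matrix with 43 on the subdiagonal and zeros elsewhere, so its characteristic polynomial is lambda^9 and every eigenvalue is 0: sigma(N) = {0}. For the operator norm, N e_i = 43e_{i+1} for i = 1, ..., 8 and N e_9 = 0, so the singular values of N are 43 (with multiplicity 8) and 0; hence ||N|| = 43. The spectral radius r(N) = max|lambda| = 0. Note ||N|| > r(N) — characteristic of non-normal nilpotent operators. Indeed N^9 = 0.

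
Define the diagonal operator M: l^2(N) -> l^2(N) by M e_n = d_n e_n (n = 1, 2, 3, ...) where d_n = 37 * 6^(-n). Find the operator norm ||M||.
||M|| = 37/6 (attained at n = 1)

For M diagonal, ||M|| = sup_n |d_n|. The sequence d_n = 37 * 6^(-n) is positive and strictly decreasing (ratio 6^(-1) < 1), so the supremum is d_1 = 37/6. Hence ||M|| = 37/6.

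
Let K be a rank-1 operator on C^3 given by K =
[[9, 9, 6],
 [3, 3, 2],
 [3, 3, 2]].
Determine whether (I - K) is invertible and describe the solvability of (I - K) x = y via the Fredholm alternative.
(I - K) is invertible (det(I - K) = -13 ≠ 0), so for every y in C^3 the equation (I - K) x = y has a unique solution.

K has rank 1, so it is an outer product K = u v^T: every row of K is a multiple of one row vector. Reading off the entries, u = (-3, -1, -1) and v = (-3, -3, -2) (row i of K equals u_i·v^T). A rank-one matrix u v^T satisfies K u = u (v·u) and kills the (2)-dimensional subspace v^⊥, so its characteristic polynomial is lambda^2 (lambda - v·u) with v·u = tr K = 14. Hence the eigenvalues of I - K are 1 (multiplicity 2) and 1 - (14) = -13, so det(I - K) = -13. (Direct check: I - K =
[[-8, -9, -6],
 [-3, -2, -2],
 [-3, -3, -1]]
has determinant -13.) The finite-dimensional Fredholm alternative says: either (I - K) is invertible, or ker(I - K) ≠ {0} and then range(I - K) = ker((I - K)^*)^⊥, with dim ker(I - K) = dim ker((I - K)^*). Since det(I - K) ≠ 0, 1 is not an eigenvalue of K and ker(I - K) = {0}, so we are in the first case: for every y there is a unique x = (I - K)^(-1) y. Explicitly, by the Sherman–Morrison formula, (I - u v^T)^(-1) = I + u v^T/(1 - v·u), i.e. (I - K)^(-1) = I + K/(-13).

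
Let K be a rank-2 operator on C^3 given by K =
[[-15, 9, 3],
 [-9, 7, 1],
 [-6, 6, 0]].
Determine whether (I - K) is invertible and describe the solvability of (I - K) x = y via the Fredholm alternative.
(I - K) is invertible (det(I - K) = -3 ≠ 0), so for every y in C^3 the equation (I - K) x = y has a unique solution.

K has rank 2 and factors as K = U V^T = u1 v1^T + u2 v2^T with u1 = (3, 3, 3), v1 = (-2, 2, 0), u2 = (-3, -1, 0), v2 = (3, -1, -1) (multiplying out reproduces the displayed K). The nonzero eigenvalues of U V^T coincide with those of the 2 x 2 matrix G = V^T U = [[v1·u1, v1·u2], [v2·u1, v2·u2]] = [[0, 4], [3, -8]], and by the Sylvester determinant identity det(I_3 - U V^T) = det(I_2 - V^T U) = det([[1, -4], [-3, 9]]) = (1)(9) - (-4)(-3) = -3. (Direct check: I - K =
[[16, -9, -3],
 [9, -6, -1],
 [6, -6, 1]]
has determinant -3.) The finite-dimensional Fredholm alternative says: either (I - K) is invertible, or ker(I - K) ≠ {0} and then range(I - K) = ker((I - K)^*)^⊥, with dim ker(I - K) = dim ker((I - K)^*). Since det(I - K) ≠ 0, 1 is not an eigenvalue of K and ker(I - K) = {0}, so we are in the first case: for every y there is a unique x = (I - K)^(-1) y. (Explicitly, by the Woodbury identity, (I - U V^T)^(-1) = I + U (I_2 - G)^(-1) V^T.)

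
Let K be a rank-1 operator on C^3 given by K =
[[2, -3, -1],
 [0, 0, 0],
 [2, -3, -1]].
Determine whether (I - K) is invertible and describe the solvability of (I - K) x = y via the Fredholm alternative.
(I - K) is singular (det(I - K) = 0, i.e. 1 ∈ sigma(K)). (I - K) x = y is solvable iff y ⊥ ker((I - K)^*) = span{(2, -3, -1)}, i.e. iff 2y_1 - 3y_2 - y_3 = 0. When solvable, the solutions are x = y + c·(1, 0, 1), c arbitrary (ker(I - K) = span{(1, 0, 1)}, dimension 1).

K has rank 1, so it is an outer product K = u v^T: every row of K is a multiple of one row vector. Reading off the entries, u = (1, 0, 1) and v = (2, -3, -1) (row i of K equals u_i·v^T). A rank-one matrix u v^T satisfies K u = u (v·u) and kills the (2)-dimensional subspace v^⊥, so its characteristic polynomial is lambda^2 (lambda - v·u) with v·u = tr K = 1. Hence the eigenvalues of I - K are 1 (multiplicity 2) and 1 - (1) = 0, so det(I - K) = 0. (Direct check: I - K =
[[-1, 3, 1],
 [0, 1, 0],
 [-2, 3, 2]]
has determinant 0.) So 1 is an eigenvalue of K and (I - K) is not invertible. The finite-dimensional Fredholm alternative says: either (I - K) is invertible, or ker(I - K) ≠ {0} and then range(I - K) = ker((I - K)^*)^⊥, with dim ker(I - K) = dim ker((I - K)^*). We are in the second case, so we need both kernels. Kernel of I - K: (I - K) u = u - u (v·u) = u - u = 0, so ker(I - K) = span{u} = span{(1, 0, 1)} (it is exactly 1-dimensional because rank(I - K) = 2). Kernel of the adjoint: K is real, so (I - K)^* = I - K^T = I - v u^T, and (I - v u^T) v = v - v (u·v) = 0; hence ker((I - K)^*) = span{v} = span{(2, -3, -1)}. Therefore (I - K) x = y is solvable iff <y, v> = 0, i.e. iff 2y_1 - 3y_2 - y_3 = 0. When this holds, K y = u (v·y) = 0, so (I - K) y = y and x = y is a particular solution; the full solution set is the line x = y + c·u = y + c·(1, 0, 1), c ∈ C.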